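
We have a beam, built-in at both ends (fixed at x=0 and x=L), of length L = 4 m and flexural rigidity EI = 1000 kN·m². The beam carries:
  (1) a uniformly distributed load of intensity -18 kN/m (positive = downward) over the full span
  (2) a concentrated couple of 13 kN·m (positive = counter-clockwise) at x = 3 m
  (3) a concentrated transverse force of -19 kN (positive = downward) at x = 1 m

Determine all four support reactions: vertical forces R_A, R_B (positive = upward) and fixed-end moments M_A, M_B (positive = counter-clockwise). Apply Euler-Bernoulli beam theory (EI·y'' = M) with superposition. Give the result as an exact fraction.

Load 1 — uniform load w=-18 kN/m over full span:
  R_A = wL/2 = (-18)·4/2 = -36 kN
  M_A = wL²/12 = (-18)·4²/12 = -24 kN·m
  R_B = wL/2 = (-18)·4/2 = -36 kN
  M_B = -wL²/12 = -(-18)·4²/12 = 24 kN·m
Load 2 — applied couple M₀=13 kN·m at a=3 m (b=L-a=1):
  R_A = 6M₀ab/L³ = 6·13·3·1/4³ = 117/32 kN
  M_A = M₀b(2a-b)/L² = 13·1·(2·3-1)/4² = 65/16 kN·m
  R_B = -6M₀ab/L³ = -6·13·3·1/4³ = -117/32 kN
  M_B = M₀a(2b-a)/L² = 13·3·(2·1-3)/4² = -39/16 kN·m
Load 3 — point force P=-19 kN at a=1 m (b=L-a=3):
  R_A = Pb²(3a+b)/L³ = (-19)·3²·(3·1+3)/4³ = -513/32 kN
  M_A = Pab²/L² = (-19)·1·3²/4² = -171/16 kN·m
  R_B = Pa²(a+3b)/L³ = (-19)·1²·(1+3·3)/4³ = -95/32 kN
  M_B = -Pa²b/L² = -(-19)·1²·3/4² = 57/16 kN·m
Superposition: R_A = -387/8 kN, M_A = -245/8 kN·m, R_B = -341/8 kN, M_B = 201/8 kN·m

R_A = -387/8 kN, M_A = -245/8 kN·m, R_B = -341/8 kN, M_B = 201/8 kN·m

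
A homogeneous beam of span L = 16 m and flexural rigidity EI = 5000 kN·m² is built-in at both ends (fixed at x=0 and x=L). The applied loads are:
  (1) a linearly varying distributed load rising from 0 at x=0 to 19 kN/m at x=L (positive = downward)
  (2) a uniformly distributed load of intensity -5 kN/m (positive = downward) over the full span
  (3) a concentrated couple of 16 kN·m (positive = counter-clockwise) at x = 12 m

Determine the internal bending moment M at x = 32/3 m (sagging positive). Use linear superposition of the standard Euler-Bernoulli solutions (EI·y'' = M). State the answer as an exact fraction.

M(32/3) = 22483/405 kN·m

Load 1 — triangular load w₀=19 kN/m (0→w₀ over full span):
  M_1 = 3w₀Lx/20 - w₀L²/30 - w₀x³/(6L) = 3·19·16·(32/3)/20 - 19·16²/30 - 19·(32/3)³/(6·16) = 34048/405 kN·m
Load 2 — uniform load w=-5 kN/m over full span:
  M_2 = wLx/2 - wL²/12 - wx²/2 = (-5)·16·(32/3)/2 - (-5)·16²/12 - (-5)·(32/3)²/2 = -320/9 kN·m
Load 3 — applied couple M₀=16 kN·m at a=12 m (b=L-a=4):
  M_3 = R_Ax - M_A  [x≤a] with R_A=9/8, M_A=5 = (9/8)·(32/3) - 5 = 7 kN·m
Superposition: M = Σ M_i = 22483/405 kN·m ≈ 55.513580 kN·m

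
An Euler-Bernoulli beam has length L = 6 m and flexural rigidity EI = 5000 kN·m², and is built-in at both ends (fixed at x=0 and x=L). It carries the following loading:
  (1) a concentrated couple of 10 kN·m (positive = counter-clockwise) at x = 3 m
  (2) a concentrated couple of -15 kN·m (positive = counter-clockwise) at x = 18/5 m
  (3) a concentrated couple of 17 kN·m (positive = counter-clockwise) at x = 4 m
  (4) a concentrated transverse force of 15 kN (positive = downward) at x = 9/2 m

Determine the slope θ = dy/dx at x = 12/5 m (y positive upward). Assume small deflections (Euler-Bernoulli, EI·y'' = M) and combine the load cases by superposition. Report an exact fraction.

θ(12/5) = -3743/5000000 rad

Load 1 — applied couple M₀=10 kN·m at a=3 m (b=L-a=3):
  θ_1 = (R_Ax²/2 - M_Ax)/EI  [x≤a] with R_A=5/2, M_A=5/2 = ((5/2)·(12/5)²/2 - (5/2)·(12/5))/5000 = 3/12500 rad
Load 2 — applied couple M₀=-15 kN·m at a=18/5 m (b=L-a=12/5):
  θ_2 = (R_Ax²/2 - M_Ax)/EI  [x≤a] with R_A=-18/5, M_A=-24/5 = ((-18/5)·(12/5)²/2 - (-24/5)·(12/5))/5000 = 18/78125 rad
Load 3 — applied couple M₀=17 kN·m at a=4 m (b=L-a=2):
  θ_3 = (R_Ax²/2 - M_Ax)/EI  [x≤a] with R_A=34/9, M_A=17/3 = ((34/9)·(12/5)²/2 - (17/3)·(12/5))/5000 = -17/31250 rad
Load 4 — point force P=15 kN at a=9/2 m (b=L-a=3/2):
  θ_4 = -Pb²x(2aL-(3a+b)x)/(2L³EI)  [x≤a] = -15·(3/2)²·(12/5)·(2·(9/2)·6-(3·(9/2)+(3/2))·(12/5))/(2·6³·5000) = -27/40000 rad
Superposition: θ = Σ θ_i = -3743/5000000 rad ≈ -0.000749 rad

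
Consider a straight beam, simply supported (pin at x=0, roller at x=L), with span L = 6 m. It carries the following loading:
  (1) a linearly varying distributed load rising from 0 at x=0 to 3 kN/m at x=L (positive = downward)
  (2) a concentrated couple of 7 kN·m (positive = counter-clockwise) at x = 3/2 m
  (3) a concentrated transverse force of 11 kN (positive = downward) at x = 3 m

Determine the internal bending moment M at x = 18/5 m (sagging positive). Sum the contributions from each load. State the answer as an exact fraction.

M(18/5) = 2164/125 kN·m

Load 1 — triangular load w₀=3 kN/m (0→w₀ over full span):
  M_1 = w₀Lx/6 - w₀x³/(6L) = 3·6·(18/5)/6 - 3·(18/5)³/(6·6) = 864/125 kN·m
Load 2 — applied couple M₀=7 kN·m at a=3/2 m (b=L-a=9/2):
  M_2 = M₀x/L - M₀  [x>a] = 7·(18/5)/6 - 7 = -14/5 kN·m
Load 3 — point force P=11 kN at a=3 m (b=L-a=3):
  M_3 = Pa(L-x)/L  [x>a] = 11·3·(6-(18/5))/6 = 66/5 kN·m
Superposition: M = Σ M_i = 2164/125 kN·m ≈ 17.312000 kN·m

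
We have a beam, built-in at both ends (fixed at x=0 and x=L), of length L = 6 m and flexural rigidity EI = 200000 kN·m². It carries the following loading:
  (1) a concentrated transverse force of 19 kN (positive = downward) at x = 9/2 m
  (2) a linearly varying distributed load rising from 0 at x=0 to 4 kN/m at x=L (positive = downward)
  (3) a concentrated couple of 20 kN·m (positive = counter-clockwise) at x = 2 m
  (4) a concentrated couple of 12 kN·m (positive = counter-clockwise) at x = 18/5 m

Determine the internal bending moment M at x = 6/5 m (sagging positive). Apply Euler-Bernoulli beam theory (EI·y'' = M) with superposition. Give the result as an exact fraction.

Load 1 — point force P=19 kN at a=9/2 m (b=L-a=3/2):
  M_1 = Pb²(3a+b)x/L³ - Pab²/L²  [x≤a] = 19·(3/2)²·(3·(9/2)+(3/2))·(6/5)/6³ - 19·(9/2)·(3/2)²/6² = -57/32 kN·m
Load 2 — triangular load w₀=4 kN/m (0→w₀ over full span):
  M_2 = 3w₀Lx/20 - w₀L²/30 - w₀x³/(6L) = 3·4·6·(6/5)/20 - 4·6²/30 - 4·(6/5)³/(6·6) = -84/125 kN·m
Load 3 — applied couple M₀=20 kN·m at a=2 m (b=L-a=4):
  M_3 = R_Ax - M_A  [x≤a] with R_A=40/9, M_A=0 = (40/9)·(6/5) - 0 = 16/3 kN·m
Load 4 — applied couple M₀=12 kN·m at a=18/5 m (b=L-a=12/5):
  M_4 = R_Ax - M_A  [x≤a] with R_A=72/25, M_A=96/25 = (72/25)·(6/5) - (96/25) = -48/125 kN·m
Superposition: M = Σ M_i = 29953/12000 kN·m ≈ 2.496083 kN·m

M(6/5) = 29953/12000 kN·m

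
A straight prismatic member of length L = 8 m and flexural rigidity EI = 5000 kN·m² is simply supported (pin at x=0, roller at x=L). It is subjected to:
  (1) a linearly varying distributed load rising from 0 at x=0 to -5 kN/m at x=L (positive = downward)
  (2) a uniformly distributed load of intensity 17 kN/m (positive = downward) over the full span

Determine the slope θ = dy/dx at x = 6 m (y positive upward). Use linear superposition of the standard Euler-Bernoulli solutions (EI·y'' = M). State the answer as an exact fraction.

Load 1 — triangular load w₀=-5 kN/m (0→w₀ over full span):
  θ_1 = -w₀(7L⁴-30L²x²+15x⁴)/(360LEI) = -(-5)·(7·8⁴-30·8²·6²+15·6⁴)/(360·8·5000) = -1313/180000 rad
Load 2 — uniform load w=17 kN/m over full span:
  θ_2 = -w(L³-6Lx²+4x³)/(24EI) = -17·(8³-6·8·6²+4·6³)/(24·5000) = 187/3750 rad
Superposition: θ = Σ θ_i = 7663/180000 rad ≈ 0.042572 rad

θ(6) = 7663/180000 rad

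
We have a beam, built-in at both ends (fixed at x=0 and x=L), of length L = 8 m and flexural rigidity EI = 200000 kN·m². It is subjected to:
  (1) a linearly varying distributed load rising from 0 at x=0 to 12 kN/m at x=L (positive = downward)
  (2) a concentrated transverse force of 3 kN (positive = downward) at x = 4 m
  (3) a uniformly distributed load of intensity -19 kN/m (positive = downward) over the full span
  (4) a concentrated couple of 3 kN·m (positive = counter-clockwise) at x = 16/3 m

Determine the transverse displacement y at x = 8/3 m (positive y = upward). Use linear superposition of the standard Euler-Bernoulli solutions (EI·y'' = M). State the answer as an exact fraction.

y(8/3) = 1994/3796875 m

Load 1 — triangular load w₀=12 kN/m (0→w₀ over full span):
  y_1 = -w₀x²(L-x)²(x+2L)/(120LEI) = -12·(8/3)²·(8-(8/3))²·((8/3)+2·8)/(120·8·200000) = -896/3796875 m
Load 2 — point force P=3 kN at a=4 m (b=L-a=4):
  y_2 = -Pb²x²(3aL-(3a+b)x)/(6L³EI)  [x≤a] = -3·4²·(8/3)²·(3·4·8-(3·4+4)·(8/3))/(6·8³·200000) = -1/33750 m
Load 3 — uniform load w=-19 kN/m over full span:
  y_3 = -wx²(L-x)²/(24EI) = -(-19)·(8/3)²·(8-(8/3))²/(24·200000) = 608/759375 m
Load 4 — applied couple M₀=3 kN·m at a=16/3 m (b=L-a=8/3):
  y_4 = (R_Ax³/6 - M_Ax²/2)/EI  [x≤a] with R_A=1/2, M_A=1 = ((1/2)·(8/3)³/6 - 1·(8/3)²/2)/200000 = -1/101250 m
Superposition: y = Σ y_i = 1994/3796875 m ≈ 0.000525 m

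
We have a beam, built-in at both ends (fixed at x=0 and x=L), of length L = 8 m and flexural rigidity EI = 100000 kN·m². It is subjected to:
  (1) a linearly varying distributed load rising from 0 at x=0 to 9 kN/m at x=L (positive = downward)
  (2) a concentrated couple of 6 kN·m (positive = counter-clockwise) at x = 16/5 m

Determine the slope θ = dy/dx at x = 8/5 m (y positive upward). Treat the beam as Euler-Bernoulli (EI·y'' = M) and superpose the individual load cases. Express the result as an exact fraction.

θ(8/5) = -663/3906250 rad

Load 1 — triangular load w₀=9 kN/m (0→w₀ over full span):
  θ_1 = -w₀(2x(L-x)(L-2x)(x+2L)+x²(L-x)²)/(120LEI) = -9·(2·(8/5)·(8-(8/5))·(8-2·(8/5))·((8/5)+2·8)+(8/5)²·(8-(8/5))²)/(120·8·100000) = -336/1953125 rad
Load 2 — applied couple M₀=6 kN·m at a=16/5 m (b=L-a=24/5):
  θ_2 = (R_Ax²/2 - M_Ax)/EI  [x≤a] with R_A=27/25, M_A=18/25 = ((27/25)·(8/5)²/2 - (18/25)·(8/5))/100000 = 9/3906250 rad
Superposition: θ = Σ θ_i = -663/3906250 rad ≈ -0.000170 rad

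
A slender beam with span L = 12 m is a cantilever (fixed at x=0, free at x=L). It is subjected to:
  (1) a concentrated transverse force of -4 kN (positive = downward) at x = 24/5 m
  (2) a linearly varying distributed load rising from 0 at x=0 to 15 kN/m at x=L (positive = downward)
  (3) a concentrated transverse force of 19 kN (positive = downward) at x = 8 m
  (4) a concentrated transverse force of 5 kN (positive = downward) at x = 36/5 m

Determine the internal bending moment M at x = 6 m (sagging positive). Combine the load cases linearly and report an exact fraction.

M(6) = -269 kN·m

Load 1 — point force P=-4 kN at a=24/5 m (b=L-a=36/5):
  M_1 = 0  [x>a] = 0 kN·m
Load 2 — triangular load w₀=15 kN/m (0→w₀ over full span):
  M_2 = w₀Lx/2 - w₀L²/3 - w₀x³/(6L) = 15·12·6/2 - 15·12²/3 - 15·6³/(6·12) = -225 kN·m
Load 3 — point force P=19 kN at a=8 m (b=L-a=4):
  M_3 = -P(a-x)  [x≤a] = -19·(8-6) = -38 kN·m
Load 4 — point force P=5 kN at a=36/5 m (b=L-a=24/5):
  M_4 = -P(a-x)  [x≤a] = -5·((36/5)-6) = -6 kN·m
Superposition: M = Σ M_i = -269 kN·m ≈ -269.000000 kN·m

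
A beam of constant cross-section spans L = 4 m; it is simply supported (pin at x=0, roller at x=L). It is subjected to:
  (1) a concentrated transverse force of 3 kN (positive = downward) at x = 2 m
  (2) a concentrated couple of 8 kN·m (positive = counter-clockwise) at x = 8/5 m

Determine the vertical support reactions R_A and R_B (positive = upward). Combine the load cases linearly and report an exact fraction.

R_A = 7/2 kN, R_B = -1/2 kN

Load 1 — point force P=3 kN at a=2 m (b=L-a=2):
  R_A = Pb/L = 3·2/4 = 3/2 kN
  R_B = Pa/L = 3·2/4 = 3/2 kN
Load 2 — applied couple M₀=8 kN·m at a=8/5 m (b=L-a=12/5):
  R_A = M₀/L = 8/4 = 2 kN
  R_B = -M₀/L = -8/4 = -2 kN
Superposition: R_A = 7/2 kN, R_B = -1/2 kN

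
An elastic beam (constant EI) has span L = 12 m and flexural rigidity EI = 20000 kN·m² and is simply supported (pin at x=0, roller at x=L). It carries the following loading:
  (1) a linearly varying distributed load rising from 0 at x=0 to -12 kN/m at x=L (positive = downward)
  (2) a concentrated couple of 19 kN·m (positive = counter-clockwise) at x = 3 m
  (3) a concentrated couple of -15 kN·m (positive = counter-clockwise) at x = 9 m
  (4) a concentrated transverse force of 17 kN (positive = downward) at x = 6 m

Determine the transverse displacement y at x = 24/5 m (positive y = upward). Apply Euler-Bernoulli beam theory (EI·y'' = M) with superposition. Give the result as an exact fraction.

y(24/5) = 36070677/625000000 m

Load 1 — triangular load w₀=-12 kN/m (0→w₀ over full span):
  y_1 = -w₀x(7L⁴-10L²x²+3x⁴)/(360LEI) = -(-12)·(24/5)·(7·12⁴-10·12²·(24/5)²+3·(24/5)⁴)/(360·12·20000) = 739368/9765625 m
Load 2 — applied couple M₀=19 kN·m at a=3 m (b=L-a=9):
  y_2 = (M₀x³/(6L)-M₀(x-a)²/2+C₁x)/EI  [x>a] with C₁=M₀(3b²-L²)/(6L)=209/8 = (19·(24/5)³/(6·12)-19·((24/5)-3)²/2+(209/8)·(24/5))/20000 = 30951/5000000 m
Load 3 — applied couple M₀=-15 kN·m at a=9 m (b=L-a=3):
  y_3 = (M₀x³/(6L)+C₁x)/EI  [x≤a] with C₁=M₀(3b²-L²)/(6L)=195/8 = ((-15)·(24/5)³/(6·12)+(195/8)·(24/5))/20000 = 2349/500000 m
Load 4 — point force P=17 kN at a=6 m (b=L-a=6):
  y_4 = -Pbx(L²-b²-x²)/(6LEI)  [x≤a] = -17·6·(24/5)·(12²-6²-(24/5)²)/(6·12·20000) = -9027/312500 m
Superposition: y = Σ y_i = 36070677/625000000 m ≈ 0.057713 m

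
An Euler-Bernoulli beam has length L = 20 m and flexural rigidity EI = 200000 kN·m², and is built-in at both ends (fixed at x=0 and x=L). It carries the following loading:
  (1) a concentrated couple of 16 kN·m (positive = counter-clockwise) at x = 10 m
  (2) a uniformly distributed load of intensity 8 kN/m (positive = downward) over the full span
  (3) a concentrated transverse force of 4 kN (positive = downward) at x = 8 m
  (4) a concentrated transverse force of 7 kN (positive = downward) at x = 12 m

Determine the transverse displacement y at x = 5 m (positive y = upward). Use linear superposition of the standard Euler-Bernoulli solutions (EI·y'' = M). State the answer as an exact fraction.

y(5) = -79/7500 m

Load 1 — applied couple M₀=16 kN·m at a=10 m (b=L-a=10):
  y_1 = (R_Ax³/6 - M_Ax²/2)/EI  [x≤a] with R_A=6/5, M_A=4 = ((6/5)·5³/6 - 4·5²/2)/200000 = -1/8000 m
Load 2 — uniform load w=8 kN/m over full span:
  y_2 = -wx²(L-x)²/(24EI) = -8·5²·(20-5)²/(24·200000) = -3/320 m
Load 3 — point force P=4 kN at a=8 m (b=L-a=12):
  y_3 = -Pb²x²(3aL-(3a+b)x)/(6L³EI)  [x≤a] = -4·12²·5²·(3·8·20-(3·8+12)·5)/(6·20³·200000) = -9/20000 m
Load 4 — point force P=7 kN at a=12 m (b=L-a=8):
  y_4 = -Pb²x²(3aL-(3a+b)x)/(6L³EI)  [x≤a] = -7·8²·5²·(3·12·20-(3·12+8)·5)/(6·20³·200000) = -7/12000 m
Superposition: y = Σ y_i = -79/7500 m ≈ -0.010533 m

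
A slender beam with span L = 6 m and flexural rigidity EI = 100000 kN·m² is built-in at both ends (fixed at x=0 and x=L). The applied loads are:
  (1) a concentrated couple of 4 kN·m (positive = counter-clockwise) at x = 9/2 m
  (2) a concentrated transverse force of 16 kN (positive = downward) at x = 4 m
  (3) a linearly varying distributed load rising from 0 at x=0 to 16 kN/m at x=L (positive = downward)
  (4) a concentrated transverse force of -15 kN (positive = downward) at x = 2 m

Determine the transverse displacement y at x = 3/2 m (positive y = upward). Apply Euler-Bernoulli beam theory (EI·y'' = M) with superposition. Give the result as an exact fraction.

y(3/2) = -11107/96000000 m

Load 1 — applied couple M₀=4 kN·m at a=9/2 m (b=L-a=3/2):
  y_1 = (R_Ax³/6 - M_Ax²/2)/EI  [x≤a] with R_A=3/4, M_A=5/4 = ((3/4)·(3/2)³/6 - (5/4)·(3/2)²/2)/100000 = -63/6400000 m
Load 2 — point force P=16 kN at a=4 m (b=L-a=2):
  y_2 = -Pb²x²(3aL-(3a+b)x)/(6L³EI)  [x≤a] = -16·2²·(3/2)²·(3·4·6-(3·4+2)·(3/2))/(6·6³·100000) = -17/300000 m
Load 3 — triangular load w₀=16 kN/m (0→w₀ over full span):
  y_3 = -w₀x²(L-x)²(x+2L)/(120LEI) = -16·(3/2)²·(6-(3/2))²·((3/2)+2·6)/(120·6·100000) = -2187/16000000 m
Load 4 — point force P=-15 kN at a=2 m (b=L-a=4):
  y_4 = -Pb²x²(3aL-(3a+b)x)/(6L³EI)  [x≤a] = -(-15)·4²·(3/2)²·(3·2·6-(3·2+4)·(3/2))/(6·6³·100000) = 7/80000 m
Superposition: y = Σ y_i = -11107/96000000 m ≈ -0.000116 m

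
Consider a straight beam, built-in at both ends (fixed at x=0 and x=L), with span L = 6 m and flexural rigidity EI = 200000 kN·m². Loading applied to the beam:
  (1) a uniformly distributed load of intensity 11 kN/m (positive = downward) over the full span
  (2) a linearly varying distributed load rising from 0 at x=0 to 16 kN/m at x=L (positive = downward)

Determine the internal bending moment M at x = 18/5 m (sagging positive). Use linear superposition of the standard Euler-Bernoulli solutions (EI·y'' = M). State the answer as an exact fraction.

M(18/5) = 3303/125 kN·m

Load 1 — uniform load w=11 kN/m over full span:
  M_1 = wLx/2 - wL²/12 - wx²/2 = 11·6·(18/5)/2 - 11·6²/12 - 11·(18/5)²/2 = 363/25 kN·m
Load 2 — triangular load w₀=16 kN/m (0→w₀ over full span):
  M_2 = 3w₀Lx/20 - w₀L²/30 - w₀x³/(6L) = 3·16·6·(18/5)/20 - 16·6²/30 - 16·(18/5)³/(6·6) = 1488/125 kN·m
Superposition: M = Σ M_i = 3303/125 kN·m ≈ 26.424000 kN·m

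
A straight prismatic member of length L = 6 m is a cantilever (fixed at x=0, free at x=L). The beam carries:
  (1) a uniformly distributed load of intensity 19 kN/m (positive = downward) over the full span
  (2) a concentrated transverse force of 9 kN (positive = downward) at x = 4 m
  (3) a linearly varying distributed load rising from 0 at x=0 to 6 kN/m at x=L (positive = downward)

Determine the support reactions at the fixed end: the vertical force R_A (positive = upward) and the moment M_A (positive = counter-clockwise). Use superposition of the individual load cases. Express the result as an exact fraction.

Load 1 — uniform load w=19 kN/m over full span:
  R_A = wL = 19·6 = 114 kN
  M_A = wL²/2 = 19·6²/2 = 342 kN·m
Load 2 — point force P=9 kN at a=4 m (b=L-a=2):
  R_A = P = 9 kN
  M_A = Pa = 9·4 = 36 kN·m
Load 3 — triangular load w₀=6 kN/m (0→w₀ over full span):
  R_A = w₀L/2 = 6·6/2 = 18 kN
  M_A = w₀L²/3 = 6·6²/3 = 72 kN·m
Superposition: R_A = 141 kN, M_A = 450 kN·m

R_A = 141 kN, M_A = 450 kN·m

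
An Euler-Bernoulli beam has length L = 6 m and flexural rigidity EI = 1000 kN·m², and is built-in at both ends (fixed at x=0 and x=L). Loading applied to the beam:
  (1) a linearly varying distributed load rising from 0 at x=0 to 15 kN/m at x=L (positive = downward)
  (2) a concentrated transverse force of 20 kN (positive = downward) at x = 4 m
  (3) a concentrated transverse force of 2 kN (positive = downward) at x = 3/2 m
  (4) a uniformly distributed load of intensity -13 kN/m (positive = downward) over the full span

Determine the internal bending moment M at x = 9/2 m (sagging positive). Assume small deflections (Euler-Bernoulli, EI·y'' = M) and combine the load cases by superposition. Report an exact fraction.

M(9/2) = 613/144 kN·m

Load 1 — triangular load w₀=15 kN/m (0→w₀ over full span):
  M_1 = 3w₀Lx/20 - w₀L²/30 - w₀x³/(6L) = 3·15·6·(9/2)/20 - 15·6²/30 - 15·(9/2)³/(6·6) = 153/32 kN·m
Load 2 — point force P=20 kN at a=4 m (b=L-a=2):
  M_2 = Pa²(a+3b)(L-x)/L³ - Pa²b/L²  [x>a] = 20·4²·(4+3·2)·(6-(9/2))/6³ - 20·4²·2/6² = 40/9 kN·m
Load 3 — point force P=2 kN at a=3/2 m (b=L-a=9/2):
  M_3 = Pa²(a+3b)(L-x)/L³ - Pa²b/L²  [x>a] = 2·(3/2)²·((3/2)+3·(9/2))·(6-(9/2))/6³ - 2·(3/2)²·(9/2)/6² = -3/32 kN·m
Load 4 — uniform load w=-13 kN/m over full span:
  M_4 = wLx/2 - wL²/12 - wx²/2 = (-13)·6·(9/2)/2 - (-13)·6²/12 - (-13)·(9/2)²/2 = -39/8 kN·m
Superposition: M = Σ M_i = 613/144 kN·m ≈ 4.256944 kN·m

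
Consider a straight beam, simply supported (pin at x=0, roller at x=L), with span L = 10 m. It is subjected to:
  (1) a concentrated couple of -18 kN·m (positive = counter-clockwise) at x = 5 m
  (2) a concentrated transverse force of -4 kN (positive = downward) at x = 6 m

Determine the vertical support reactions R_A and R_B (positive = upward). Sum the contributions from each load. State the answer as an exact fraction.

R_A = -17/5 kN, R_B = -3/5 kN

Load 1 — applied couple M₀=-18 kN·m at a=5 m (b=L-a=5):
  R_A = M₀/L = (-18)/10 = -9/5 kN
  R_B = -M₀/L = -(-18)/10 = 9/5 kN
Load 2 — point force P=-4 kN at a=6 m (b=L-a=4):
  R_A = Pb/L = (-4)·4/10 = -8/5 kN
  R_B = Pa/L = (-4)·6/10 = -12/5 kN
Superposition: R_A = -17/5 kN, R_B = -3/5 kN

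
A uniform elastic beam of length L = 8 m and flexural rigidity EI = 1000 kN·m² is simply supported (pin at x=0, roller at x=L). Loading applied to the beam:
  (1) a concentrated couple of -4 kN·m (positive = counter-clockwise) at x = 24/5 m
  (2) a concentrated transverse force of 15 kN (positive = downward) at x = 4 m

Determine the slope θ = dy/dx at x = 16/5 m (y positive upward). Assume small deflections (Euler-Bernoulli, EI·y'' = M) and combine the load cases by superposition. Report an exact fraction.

θ(16/5) = -401/18750 rad

Load 1 — applied couple M₀=-4 kN·m at a=24/5 m (b=L-a=16/5):
  θ_1 = (M₀x²/(2L)+C₁)/EI  [x≤a] with C₁=M₀(3b²-L²)/(6L)=208/75 = ((-4)·(16/5)²/(2·8)+(208/75))/1000 = 2/9375 rad
Load 2 — point force P=15 kN at a=4 m (b=L-a=4):
  θ_2 = -Pb(L²-b²-3x²)/(6LEI)  [x≤a] = -15·4·(8²-4²-3·(16/5)²)/(6·8·1000) = -27/1250 rad
Superposition: θ = Σ θ_i = -401/18750 rad ≈ -0.021387 rad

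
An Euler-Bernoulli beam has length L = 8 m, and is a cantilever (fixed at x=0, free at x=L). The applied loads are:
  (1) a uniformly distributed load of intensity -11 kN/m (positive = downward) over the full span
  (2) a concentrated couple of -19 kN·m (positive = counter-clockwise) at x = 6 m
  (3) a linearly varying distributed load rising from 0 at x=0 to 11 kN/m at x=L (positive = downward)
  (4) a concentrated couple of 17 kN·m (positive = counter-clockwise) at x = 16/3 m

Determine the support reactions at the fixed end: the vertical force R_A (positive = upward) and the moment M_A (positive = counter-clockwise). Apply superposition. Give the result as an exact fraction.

Load 1 — uniform load w=-11 kN/m over full span:
  R_A = wL = (-11)·8 = -88 kN
  M_A = wL²/2 = (-11)·8²/2 = -352 kN·m
Load 2 — applied couple M₀=-19 kN·m at a=6 m (b=L-a=2):
  R_A = 0 kN
  M_A = -M₀ = -(-19) = 19 kN·m
Load 3 — triangular load w₀=11 kN/m (0→w₀ over full span):
  R_A = w₀L/2 = 11·8/2 = 44 kN
  M_A = w₀L²/3 = 11·8²/3 = 704/3 kN·m
Load 4 — applied couple M₀=17 kN·m at a=16/3 m (b=L-a=8/3):
  R_A = 0 kN
  M_A = -M₀ = -17 kN·m
Superposition: R_A = -44 kN, M_A = -346/3 kN·m

R_A = -44 kN, M_A = -346/3 kN·m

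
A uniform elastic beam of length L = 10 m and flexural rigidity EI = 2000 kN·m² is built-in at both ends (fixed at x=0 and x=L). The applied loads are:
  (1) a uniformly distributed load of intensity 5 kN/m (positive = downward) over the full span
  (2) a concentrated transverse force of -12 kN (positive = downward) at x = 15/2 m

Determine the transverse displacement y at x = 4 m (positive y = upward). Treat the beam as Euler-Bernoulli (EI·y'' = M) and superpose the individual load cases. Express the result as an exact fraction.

Load 1 — uniform load w=5 kN/m over full span:
  y_1 = -wx²(L-x)²/(24EI) = -5·4²·(10-4)²/(24·2000) = -3/50 m
Load 2 — point force P=-12 kN at a=15/2 m (b=L-a=5/2):
  y_2 = -Pb²x²(3aL-(3a+b)x)/(6L³EI)  [x≤a] = -(-12)·(5/2)²·4²·(3·(15/2)·10-(3·(15/2)+(5/2))·4)/(6·10³·2000) = 1/80 m
Superposition: y = Σ y_i = -19/400 m ≈ -0.047500 m

y(4) = -19/400 m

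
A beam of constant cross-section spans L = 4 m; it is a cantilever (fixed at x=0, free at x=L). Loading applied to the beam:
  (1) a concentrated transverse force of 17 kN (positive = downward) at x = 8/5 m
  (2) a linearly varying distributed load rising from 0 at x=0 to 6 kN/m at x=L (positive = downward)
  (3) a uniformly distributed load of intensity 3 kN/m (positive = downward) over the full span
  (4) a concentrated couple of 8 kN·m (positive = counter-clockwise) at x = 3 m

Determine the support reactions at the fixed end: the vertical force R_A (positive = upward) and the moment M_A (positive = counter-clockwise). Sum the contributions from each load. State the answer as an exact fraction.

R_A = 41 kN, M_A = 376/5 kN·m

Load 1 — point force P=17 kN at a=8/5 m (b=L-a=12/5):
  R_A = P = 17 kN
  M_A = Pa = 17·(8/5) = 136/5 kN·m
Load 2 — triangular load w₀=6 kN/m (0→w₀ over full span):
  R_A = w₀L/2 = 6·4/2 = 12 kN
  M_A = w₀L²/3 = 6·4²/3 = 32 kN·m
Load 3 — uniform load w=3 kN/m over full span:
  R_A = wL = 3·4 = 12 kN
  M_A = wL²/2 = 3·4²/2 = 24 kN·m
Load 4 — applied couple M₀=8 kN·m at a=3 m (b=L-a=1):
  R_A = 0 kN
  M_A = -M₀ = -8 kN·m
Superposition: R_A = 41 kN, M_A = 376/5 kN·m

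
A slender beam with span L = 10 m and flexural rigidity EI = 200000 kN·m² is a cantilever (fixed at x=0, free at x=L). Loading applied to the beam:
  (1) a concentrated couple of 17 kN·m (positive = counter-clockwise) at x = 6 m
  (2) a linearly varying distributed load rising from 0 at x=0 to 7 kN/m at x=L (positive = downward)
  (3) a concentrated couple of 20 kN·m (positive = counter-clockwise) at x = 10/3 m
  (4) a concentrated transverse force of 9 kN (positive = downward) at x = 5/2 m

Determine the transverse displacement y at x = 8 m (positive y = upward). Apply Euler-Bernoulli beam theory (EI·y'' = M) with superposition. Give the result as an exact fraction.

Load 1 — applied couple M₀=17 kN·m at a=6 m (b=L-a=4):
  y_1 = M₀a(2x-a)/(2EI)  [x>a] = 17·6·(2·8-6)/(2·200000) = 51/20000 m
Load 2 — triangular load w₀=7 kN/m (0→w₀ over full span):
  y_2 = (w₀Lx³/12-w₀L²x²/6-w₀x⁵/(120L))/EI = (7·10·8³/12-7·10²·8²/6-7·8⁵/(120·10))/200000 = -5474/234375 m
Load 3 — applied couple M₀=20 kN·m at a=10/3 m (b=L-a=20/3):
  y_3 = M₀a(2x-a)/(2EI)  [x>a] = 20·(10/3)·(2·8-(10/3))/(2·200000) = 19/9000 m
Load 4 — point force P=9 kN at a=5/2 m (b=L-a=15/2):
  y_4 = -Pa²(3x-a)/(6EI)  [x>a] = -9·(5/2)²·(3·8-(5/2))/(6·200000) = -129/128000 m
Superposition: y = Σ y_i = -14185753/720000000 m ≈ -0.019702 m

y(8) = -14185753/720000000 m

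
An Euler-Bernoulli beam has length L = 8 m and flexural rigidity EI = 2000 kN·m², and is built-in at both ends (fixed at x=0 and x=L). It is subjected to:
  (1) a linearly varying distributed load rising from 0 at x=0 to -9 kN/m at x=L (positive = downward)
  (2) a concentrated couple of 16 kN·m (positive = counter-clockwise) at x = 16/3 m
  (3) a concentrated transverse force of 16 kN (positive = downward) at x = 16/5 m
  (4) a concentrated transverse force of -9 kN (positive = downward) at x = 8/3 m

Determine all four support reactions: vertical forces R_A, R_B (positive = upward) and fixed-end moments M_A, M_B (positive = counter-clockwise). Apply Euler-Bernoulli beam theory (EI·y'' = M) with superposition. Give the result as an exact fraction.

R_A = -554/125 kN, M_A = -2288/375 kN·m, R_B = -3071/125 kN, M_B = 8192/375 kN·m

Load 1 — triangular load w₀=-9 kN/m (0→w₀ over full span):
  R_A = 3w₀L/20 = 3·(-9)·8/20 = -54/5 kN
  M_A = w₀L²/30 = (-9)·8²/30 = -96/5 kN·m
  R_B = 7w₀L/20 = 7·(-9)·8/20 = -126/5 kN
  M_B = -w₀L²/20 = -(-9)·8²/20 = 144/5 kN·m
Load 2 — applied couple M₀=16 kN·m at a=16/3 m (b=L-a=8/3):
  R_A = 6M₀ab/L³ = 6·16·(16/3)·(8/3)/8³ = 8/3 kN
  M_A = M₀b(2a-b)/L² = 16·(8/3)·(2·(16/3)-(8/3))/8² = 16/3 kN·m
  R_B = -6M₀ab/L³ = -6·16·(16/3)·(8/3)/8³ = -8/3 kN
  M_B = M₀a(2b-a)/L² = 16·(16/3)·(2·(8/3)-(16/3))/8² = 0 kN·m
Load 3 — point force P=16 kN at a=16/5 m (b=L-a=24/5):
  R_A = Pb²(3a+b)/L³ = 16·(24/5)²·(3·(16/5)+(24/5))/8³ = 1296/125 kN
  M_A = Pab²/L² = 16·(16/5)·(24/5)²/8² = 2304/125 kN·m
  R_B = Pa²(a+3b)/L³ = 16·(16/5)²·((16/5)+3·(24/5))/8³ = 704/125 kN
  M_B = -Pa²b/L² = -16·(16/5)²·(24/5)/8² = -1536/125 kN·m
Load 4 — point force P=-9 kN at a=8/3 m (b=L-a=16/3):
  R_A = Pb²(3a+b)/L³ = (-9)·(16/3)²·(3·(8/3)+(16/3))/8³ = -20/3 kN
  M_A = Pab²/L² = (-9)·(8/3)·(16/3)²/8² = -32/3 kN·m
  R_B = Pa²(a+3b)/L³ = (-9)·(8/3)²·((8/3)+3·(16/3))/8³ = -7/3 kN
  M_B = -Pa²b/L² = -(-9)·(8/3)²·(16/3)/8² = 16/3 kN·m
Superposition: R_A = -554/125 kN, M_A = -2288/375 kN·m, R_B = -3071/125 kN, M_B = 8192/375 kN·m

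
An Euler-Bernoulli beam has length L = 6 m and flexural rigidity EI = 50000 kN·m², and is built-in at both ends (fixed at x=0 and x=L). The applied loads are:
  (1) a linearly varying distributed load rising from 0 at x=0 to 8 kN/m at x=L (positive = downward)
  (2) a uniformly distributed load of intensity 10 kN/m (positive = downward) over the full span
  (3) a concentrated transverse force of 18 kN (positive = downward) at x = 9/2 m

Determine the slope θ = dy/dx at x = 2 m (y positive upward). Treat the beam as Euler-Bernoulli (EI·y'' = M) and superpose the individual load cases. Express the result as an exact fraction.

Load 1 — triangular load w₀=8 kN/m (0→w₀ over full span):
  θ_1 = -w₀(2x(L-x)(L-2x)(x+2L)+x²(L-x)²)/(120LEI) = -8·(2·2·(6-2)·(6-2·2)·(2+2·6)+2²·(6-2)²)/(120·6·50000) = -16/140625 rad
Load 2 — uniform load w=10 kN/m over full span:
  θ_2 = -wx(L-x)(L-2x)/(12EI) = -10·2·(6-2)·(6-2·2)/(12·50000) = -1/3750 rad
Load 3 — point force P=18 kN at a=9/2 m (b=L-a=3/2):
  θ_3 = -Pb²x(2aL-(3a+b)x)/(2L³EI)  [x≤a] = -18·(3/2)²·2·(2·(9/2)·6-(3·(9/2)+(3/2))·2)/(2·6³·50000) = -9/100000 rad
Superposition: θ = Σ θ_i = -2117/4500000 rad ≈ -0.000470 rad

θ(2) = -2117/4500000 rad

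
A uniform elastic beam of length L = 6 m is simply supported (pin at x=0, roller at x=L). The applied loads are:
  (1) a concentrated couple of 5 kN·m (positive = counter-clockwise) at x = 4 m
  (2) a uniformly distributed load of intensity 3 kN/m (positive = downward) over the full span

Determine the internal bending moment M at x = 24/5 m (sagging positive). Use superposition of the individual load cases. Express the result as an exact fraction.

Load 1 — applied couple M₀=5 kN·m at a=4 m (b=L-a=2):
  M_1 = M₀x/L - M₀  [x>a] = 5·(24/5)/6 - 5 = -1 kN·m
Load 2 — uniform load w=3 kN/m over full span:
  M_2 = wx(L-x)/2 = 3·(24/5)·(6-(24/5))/2 = 216/25 kN·m
Superposition: M = Σ M_i = 191/25 kN·m ≈ 7.640000 kN·m

M(24/5) = 191/25 kN·m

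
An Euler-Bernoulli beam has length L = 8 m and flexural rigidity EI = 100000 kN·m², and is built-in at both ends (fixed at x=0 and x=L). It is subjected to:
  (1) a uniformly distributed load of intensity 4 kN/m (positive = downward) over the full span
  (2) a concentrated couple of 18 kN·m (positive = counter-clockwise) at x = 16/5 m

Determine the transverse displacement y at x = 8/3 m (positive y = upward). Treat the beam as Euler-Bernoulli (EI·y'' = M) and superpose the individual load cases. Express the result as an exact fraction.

Load 1 — uniform load w=4 kN/m over full span:
  y_1 = -wx²(L-x)²/(24EI) = -4·(8/3)²·(8-(8/3))²/(24·100000) = -256/759375 m
Load 2 — applied couple M₀=18 kN·m at a=16/5 m (b=L-a=24/5):
  y_2 = (R_Ax³/6 - M_Ax²/2)/EI  [x≤a] with R_A=81/25, M_A=54/25 = ((81/25)·(8/3)³/6 - (54/25)·(8/3)²/2)/100000 = 2/78125 m
Superposition: y = Σ y_i = -5914/18984375 m ≈ -0.000312 m

y(8/3) = -5914/18984375 m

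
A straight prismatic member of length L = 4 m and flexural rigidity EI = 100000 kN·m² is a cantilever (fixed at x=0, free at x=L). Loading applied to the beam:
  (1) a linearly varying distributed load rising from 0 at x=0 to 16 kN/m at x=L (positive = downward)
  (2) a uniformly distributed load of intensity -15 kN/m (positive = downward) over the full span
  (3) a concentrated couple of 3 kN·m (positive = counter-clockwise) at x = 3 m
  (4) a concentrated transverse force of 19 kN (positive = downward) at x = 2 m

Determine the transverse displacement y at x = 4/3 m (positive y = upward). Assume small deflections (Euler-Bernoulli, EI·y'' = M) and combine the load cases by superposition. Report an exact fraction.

y(4/3) = -919/45562500 m

Load 1 — triangular load w₀=16 kN/m (0→w₀ over full span):
  y_1 = (w₀Lx³/12-w₀L²x²/6-w₀x⁵/(120L))/EI = (16·4·(4/3)³/12-16·4²·(4/3)²/6-16·(4/3)⁵/(120·4))/100000 = -7216/11390625 m
Load 2 — uniform load w=-15 kN/m over full span:
  y_2 = -wx²(x²-4Lx+6L²)/(24EI) = -(-15)·(4/3)²·((4/3)²-4·4·(4/3)+6·4²)/(24·100000) = 43/50625 m
Load 3 — applied couple M₀=3 kN·m at a=3 m (b=L-a=1):
  y_3 = M₀x²/(2EI)  [x≤a] = 3·(4/3)²/(2·100000) = 1/37500 m
Load 4 — point force P=19 kN at a=2 m (b=L-a=2):
  y_4 = -Px²(3a-x)/(6EI)  [x≤a] = -19·(4/3)²·(3·2-(4/3))/(6·100000) = -133/506250 m
Superposition: y = Σ y_i = -919/45562500 m ≈ -0.000020 m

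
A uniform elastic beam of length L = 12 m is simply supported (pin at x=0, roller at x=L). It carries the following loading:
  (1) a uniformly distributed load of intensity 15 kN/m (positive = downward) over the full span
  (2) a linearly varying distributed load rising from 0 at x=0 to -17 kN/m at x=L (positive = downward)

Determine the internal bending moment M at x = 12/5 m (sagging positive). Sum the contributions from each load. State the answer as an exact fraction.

M(12/5) = 11808/125 kN·m

Load 1 — uniform load w=15 kN/m over full span:
  M_1 = wx(L-x)/2 = 15·(12/5)·(12-(12/5))/2 = 864/5 kN·m
Load 2 — triangular load w₀=-17 kN/m (0→w₀ over full span):
  M_2 = w₀Lx/6 - w₀x³/(6L) = (-17)·12·(12/5)/6 - (-17)·(12/5)³/(6·12) = -9792/125 kN·m
Superposition: M = Σ M_i = 11808/125 kN·m ≈ 94.464000 kN·m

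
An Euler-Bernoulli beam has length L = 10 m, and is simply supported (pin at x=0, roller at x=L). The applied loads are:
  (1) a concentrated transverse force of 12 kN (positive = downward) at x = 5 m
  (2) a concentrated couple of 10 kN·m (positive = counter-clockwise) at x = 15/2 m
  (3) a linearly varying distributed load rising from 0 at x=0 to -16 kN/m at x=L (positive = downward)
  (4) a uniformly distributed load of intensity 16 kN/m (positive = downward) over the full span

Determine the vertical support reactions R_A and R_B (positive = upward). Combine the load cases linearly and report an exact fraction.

Load 1 — point force P=12 kN at a=5 m (b=L-a=5):
  R_A = Pb/L = 12·5/10 = 6 kN
  R_B = Pa/L = 12·5/10 = 6 kN
Load 2 — applied couple M₀=10 kN·m at a=15/2 m (b=L-a=5/2):
  R_A = M₀/L = 10/10 = 1 kN
  R_B = -M₀/L = -10/10 = -1 kN
Load 3 — triangular load w₀=-16 kN/m (0→w₀ over full span):
  R_A = w₀L/6 = (-16)·10/6 = -80/3 kN
  R_B = w₀L/3 = (-16)·10/3 = -160/3 kN
Load 4 — uniform load w=16 kN/m over full span:
  R_A = wL/2 = 16·10/2 = 80 kN
  R_B = wL/2 = 16·10/2 = 80 kN
Superposition: R_A = 181/3 kN, R_B = 95/3 kN

R_A = 181/3 kN, R_B = 95/3 kN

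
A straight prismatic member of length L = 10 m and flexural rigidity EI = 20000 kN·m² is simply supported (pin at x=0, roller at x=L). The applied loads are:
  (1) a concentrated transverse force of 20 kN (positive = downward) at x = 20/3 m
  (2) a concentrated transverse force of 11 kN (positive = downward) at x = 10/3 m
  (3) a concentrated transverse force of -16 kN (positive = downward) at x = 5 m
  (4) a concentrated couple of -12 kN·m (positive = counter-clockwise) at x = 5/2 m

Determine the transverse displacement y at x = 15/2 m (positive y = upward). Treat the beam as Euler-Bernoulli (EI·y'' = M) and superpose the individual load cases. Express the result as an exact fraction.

y(15/2) = -1201/115200 m

Load 1 — point force P=20 kN at a=20/3 m (b=L-a=10/3):
  y_1 = -Pa(L-x)(2Lx-a²-x²)/(6LEI)  [x>a] = -20·(20/3)·(10-(15/2))·(2·10·(15/2)-(20/3)²-(15/2)²)/(6·10·20000) = -71/5184 m
Load 2 — point force P=11 kN at a=10/3 m (b=L-a=20/3):
  y_2 = -Pa(L-x)(2Lx-a²-x²)/(6LEI)  [x>a] = -11·(10/3)·(10-(15/2))·(2·10·(15/2)-(10/3)²-(15/2)²)/(6·10·20000) = -1309/207360 m
Load 3 — point force P=-16 kN at a=5 m (b=L-a=5):
  y_3 = -Pa(L-x)(2Lx-a²-x²)/(6LEI)  [x>a] = -(-16)·5·(10-(15/2))·(2·10·(15/2)-5²-(15/2)²)/(6·10·20000) = 11/960 m
Load 4 — applied couple M₀=-12 kN·m at a=5/2 m (b=L-a=15/2):
  y_4 = (M₀x³/(6L)-M₀(x-a)²/2+C₁x)/EI  [x>a] with C₁=M₀(3b²-L²)/(6L)=-55/4 = ((-12)·(15/2)³/(6·10)-(-12)·((15/2)-(5/2))²/2+(-55/4)·(15/2))/20000 = -3/1600 m
Superposition: y = Σ y_i = -1201/115200 m ≈ -0.010425 m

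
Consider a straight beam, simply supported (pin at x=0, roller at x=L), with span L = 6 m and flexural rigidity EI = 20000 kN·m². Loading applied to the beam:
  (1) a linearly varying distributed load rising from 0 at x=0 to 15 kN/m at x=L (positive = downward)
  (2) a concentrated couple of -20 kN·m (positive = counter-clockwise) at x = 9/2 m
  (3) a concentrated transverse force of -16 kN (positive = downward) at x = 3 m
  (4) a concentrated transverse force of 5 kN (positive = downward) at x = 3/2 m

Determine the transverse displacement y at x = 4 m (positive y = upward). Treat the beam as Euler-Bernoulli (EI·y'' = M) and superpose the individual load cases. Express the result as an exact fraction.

y(4) = -5033/2880000 m

Load 1 — triangular load w₀=15 kN/m (0→w₀ over full span):
  y_1 = -w₀x(7L⁴-10L²x²+3x⁴)/(360LEI) = -15·4·(7·6⁴-10·6²·4²+3·4⁴)/(360·6·20000) = -17/3000 m
Load 2 — applied couple M₀=-20 kN·m at a=9/2 m (b=L-a=3/2):
  y_2 = (M₀x³/(6L)+C₁x)/EI  [x≤a] with C₁=M₀(3b²-L²)/(6L)=65/4 = ((-20)·4³/(6·6)+(65/4)·4)/20000 = 53/36000 m
Load 3 — point force P=-16 kN at a=3 m (b=L-a=3):
  y_3 = -Pa(L-x)(2Lx-a²-x²)/(6LEI)  [x>a] = -(-16)·3·(6-4)·(2·6·4-3²-4²)/(6·6·20000) = 23/7500 m
Load 4 — point force P=5 kN at a=3/2 m (b=L-a=9/2):
  y_4 = -Pa(L-x)(2Lx-a²-x²)/(6LEI)  [x>a] = -5·(3/2)·(6-4)·(2·6·4-(3/2)²-4²)/(6·6·20000) = -119/192000 m
Superposition: y = Σ y_i = -5033/2880000 m ≈ -0.001748 m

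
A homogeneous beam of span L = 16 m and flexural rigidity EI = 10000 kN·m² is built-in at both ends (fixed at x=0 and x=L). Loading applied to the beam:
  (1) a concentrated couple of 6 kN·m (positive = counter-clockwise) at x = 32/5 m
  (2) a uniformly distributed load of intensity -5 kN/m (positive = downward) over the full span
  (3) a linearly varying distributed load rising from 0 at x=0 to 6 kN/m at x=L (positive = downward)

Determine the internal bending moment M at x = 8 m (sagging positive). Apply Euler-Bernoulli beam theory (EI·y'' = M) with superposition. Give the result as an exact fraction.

Load 1 — applied couple M₀=6 kN·m at a=32/5 m (b=L-a=48/5):
  M_1 = R_Ax - M_A - M₀  [x>a] with R_A=27/50, M_A=18/25 = (27/50)·8 - (18/25) - 6 = -12/5 kN·m
Load 2 — uniform load w=-5 kN/m over full span:
  M_2 = wLx/2 - wL²/12 - wx²/2 = (-5)·16·8/2 - (-5)·16²/12 - (-5)·8²/2 = -160/3 kN·m
Load 3 — triangular load w₀=6 kN/m (0→w₀ over full span):
  M_3 = 3w₀Lx/20 - w₀L²/30 - w₀x³/(6L) = 3·6·16·8/20 - 6·16²/30 - 6·8³/(6·16) = 32 kN·m
Superposition: M = Σ M_i = -356/15 kN·m ≈ -23.733333 kN·m

M(8) = -356/15 kN·m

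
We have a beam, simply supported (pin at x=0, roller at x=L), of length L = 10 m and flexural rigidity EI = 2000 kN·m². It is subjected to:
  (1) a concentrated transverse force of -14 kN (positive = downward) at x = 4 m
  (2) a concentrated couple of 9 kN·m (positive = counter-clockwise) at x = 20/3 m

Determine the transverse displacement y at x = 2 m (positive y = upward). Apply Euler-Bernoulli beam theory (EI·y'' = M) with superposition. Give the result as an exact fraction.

Load 1 — point force P=-14 kN at a=4 m (b=L-a=6):
  y_1 = -Pbx(L²-b²-x²)/(6LEI)  [x≤a] = -(-14)·6·2·(10²-6²-2²)/(6·10·2000) = 21/250 m
Load 2 — applied couple M₀=9 kN·m at a=20/3 m (b=L-a=10/3):
  y_2 = (M₀x³/(6L)+C₁x)/EI  [x≤a] with C₁=M₀(3b²-L²)/(6L)=-10 = (9·2³/(6·10)+(-10)·2)/2000 = -47/5000 m
Superposition: y = Σ y_i = 373/5000 m ≈ 0.074600 m

y(2) = 373/5000 m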